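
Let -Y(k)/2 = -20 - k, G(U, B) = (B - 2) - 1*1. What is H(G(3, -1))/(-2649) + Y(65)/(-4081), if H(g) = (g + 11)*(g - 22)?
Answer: 292412/10810569 ≈ 0.027049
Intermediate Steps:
G(U, B) = -3 + B (G(U, B) = (-2 + B) - 1 = -3 + B)
Y(k) = 40 + 2*k (Y(k) = -2*(-20 - k) = 40 + 2*k)
H(g) = (-22 + g)*(11 + g) (H(g) = (11 + g)*(-22 + g) = (-22 + g)*(11 + g))
H(G(3, -1))/(-2649) + Y(65)/(-4081) = (-242 + (-3 - 1)**2 - 11*(-3 - 1))/(-2649) + (40 + 2*65)/(-4081) = (-242 + (-4)**2 - 11*(-4))*(-1/2649) + (40 + 130)*(-1/4081) = (-242 + 16 + 44)*(-1/2649) + 170*(-1/4081) = -182*(-1/2649) - 170/4081 = 182/2649 - 170/4081 = 292412/10810569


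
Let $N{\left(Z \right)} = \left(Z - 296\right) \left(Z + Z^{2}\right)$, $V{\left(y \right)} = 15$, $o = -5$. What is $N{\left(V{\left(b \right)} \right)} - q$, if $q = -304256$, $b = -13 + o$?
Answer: $236816$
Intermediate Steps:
$b = -18$ ($b = -13 - 5 = -18$)
$N{\left(Z \right)} = \left(-296 + Z\right) \left(Z + Z^{2}\right)$
$N{\left(V{\left(b \right)} \right)} - q = 15 \left(-296 + 15^{2} - 4425\right) - -304256 = 15 \left(-296 + 225 - 4425\right) + 304256 = 15 \left(-4496\right) + 304256 = -67440 + 304256 = 236816$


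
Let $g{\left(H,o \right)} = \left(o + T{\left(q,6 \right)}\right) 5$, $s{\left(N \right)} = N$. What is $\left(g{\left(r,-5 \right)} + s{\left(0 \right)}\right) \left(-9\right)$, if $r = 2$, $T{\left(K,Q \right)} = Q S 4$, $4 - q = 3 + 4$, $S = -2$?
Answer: $2385$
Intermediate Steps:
$q = -3$ ($q = 4 - \left(3 + 4\right) = 4 - 7 = -3$)
$T{\left(K,Q \right)} = - 8 Q$ ($T{\left(K,Q \right)} = Q \left(-2\right) 4 = - 2 Q 4 = - 8 Q$)
$g{\left(H,o \right)} = -240 + 5 o$ ($g{\left(H,o \right)} = \left(o - 48\right) 5 = \left(-48 + o\right) 5 = -240 + 5 o$)
$\left(g{\left(r,-5 \right)} + s{\left(0 \right)}\right) \left(-9\right) = \left(\left(-240 + 5 \left(-5\right)\right) + 0\right) \left(-9\right) = \left(\left(-240 - 25\right) + 0\right) \left(-9\right) = \left(-265 + 0\right) \left(-9\right) = \left(-265\right) \left(-9\right) = 2385$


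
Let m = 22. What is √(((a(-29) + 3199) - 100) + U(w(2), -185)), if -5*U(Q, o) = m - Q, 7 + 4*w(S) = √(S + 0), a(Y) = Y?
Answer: √(306525 + 5*√2)/10 ≈ 55.365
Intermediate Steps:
w(S) = -7/4 + √S/4 (w(S) = -7/4 + √(S + 0)/4 = -7/4 + √S/4)
U(Q, o) = -22/5 + Q/5 (U(Q, o) = -(22 - Q)/5 = -22/5 + Q/5)
√(((a(-29) + 3199) - 100) + U(w(2), -185)) = √(((-29 + 3199) - 100) + (-22/5 + (-7/4 + √2/4)/5)) = √((3170 - 100) + (-22/5 + (-7/20 + √2/20))) = √(3070 + (-19/4 + √2/20)) = √(12261/4 + √2/20)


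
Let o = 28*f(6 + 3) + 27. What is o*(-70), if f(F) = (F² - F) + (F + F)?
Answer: -178290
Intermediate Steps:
f(F) = F + F² (f(F) = (F² - F) + 2*F = F + F²)
o = 2547 (o = 28*((6 + 3)*(1 + (6 + 3))) + 27 = 28*(9*(1 + 9)) + 27 = 28*(9*10) + 27 = 28*90 + 27 = 2520 + 27 = 2547)
o*(-70) = 2547*(-70) = -178290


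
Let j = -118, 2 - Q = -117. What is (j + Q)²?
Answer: 1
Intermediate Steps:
Q = 119 (Q = 2 - 1*(-117) = 2 + 117 = 119)
(j + Q)² = (-118 + 119)² = 1² = 1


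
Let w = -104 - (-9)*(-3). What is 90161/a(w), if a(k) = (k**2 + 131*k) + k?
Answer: -90161/131 ≈ -688.25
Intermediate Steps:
w = -131 (w = -104 - 1*27 = -104 - 27 = -131)
a(k) = k**2 + 132*k
90161/a(w) = 90161/((-131*(132 - 131))) = 90161/((-131*1)) = 90161/(-131) = 90161*(-1/131) = -90161/131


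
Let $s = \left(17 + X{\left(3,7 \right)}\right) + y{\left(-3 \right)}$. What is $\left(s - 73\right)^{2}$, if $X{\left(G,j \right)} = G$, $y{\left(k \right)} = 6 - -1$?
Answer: $2116$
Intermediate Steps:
$y{\left(k \right)} = 7$ ($y{\left(k \right)} = 6 + 1 = 7$)
$s = 27$ ($s = \left(17 + 3\right) + 7 = 20 + 7 = 27$)
$\left(s - 73\right)^{2} = \left(27 - 73\right)^{2} = \left(-46\right)^{2} = 2116$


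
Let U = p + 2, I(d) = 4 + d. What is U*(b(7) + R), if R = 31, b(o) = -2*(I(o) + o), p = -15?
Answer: 65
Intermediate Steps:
b(o) = -8 - 4*o (b(o) = -2*((4 + o) + o) = -2*(4 + 2*o) = -8 - 4*o)
U = -13 (U = -15 + 2 = -13)
U*(b(7) + R) = -13*((-8 - 4*7) + 31) = -13*((-8 - 28) + 31) = -13*(-36 + 31) = -13*(-5) = 65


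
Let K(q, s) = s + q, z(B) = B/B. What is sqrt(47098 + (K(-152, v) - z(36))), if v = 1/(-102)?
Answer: sqrt(488415678)/102 ≈ 216.67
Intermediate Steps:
z(B) = 1
v = -1/102 ≈ -0.0098039
K(q, s) = q + s
sqrt(47098 + (K(-152, v) - z(36))) = sqrt(47098 + ((-152 - 1/102) - 1*1)) = sqrt(47098 + (-15505/102 - 1)) = sqrt(47098 - 15607/102) = sqrt(4788389/102) = sqrt(488415678)/102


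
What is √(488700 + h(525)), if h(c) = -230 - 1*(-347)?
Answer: 3*√54313 ≈ 699.15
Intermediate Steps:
h(c) = 117 (h(c) = -230 + 347 = 117)
√(488700 + h(525)) = √(488700 + 117) = √488817 = 3*√54313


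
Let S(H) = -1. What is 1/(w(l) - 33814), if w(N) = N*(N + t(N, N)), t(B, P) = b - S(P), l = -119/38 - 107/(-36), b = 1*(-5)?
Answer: -467856/15819772679 ≈ -2.9574e-5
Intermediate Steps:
b = -5
l = -109/684 (l = -119*1/38 - 107*(-1/36) = -119/38 + 107/36 = -109/684 ≈ -0.15936)
t(B, P) = -4 (t(B, P) = -5 - 1*(-1) = -5 + 1 = -4)
w(N) = N*(-4 + N) (w(N) = N*(N - 4) = N*(-4 + N))
1/(w(l) - 33814) = 1/(-109*(-4 - 109/684)/684 - 33814) = 1/(-109/684*(-2845/684) - 33814) = 1/(310105/467856 - 33814) = 1/(-15819772679/467856) = -467856/15819772679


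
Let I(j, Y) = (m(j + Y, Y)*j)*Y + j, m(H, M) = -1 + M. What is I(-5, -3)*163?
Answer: -10595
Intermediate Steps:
I(j, Y) = j + Y*j*(-1 + Y) (I(j, Y) = ((-1 + Y)*j)*Y + j = (j*(-1 + Y))*Y + j = Y*j*(-1 + Y) + j = j + Y*j*(-1 + Y))
I(-5, -3)*163 = -5*(1 - 3*(-1 - 3))*163 = -5*(1 - 3*(-4))*163 = -5*(1 + 12)*163 = -5*13*163 = -65*163 = -10595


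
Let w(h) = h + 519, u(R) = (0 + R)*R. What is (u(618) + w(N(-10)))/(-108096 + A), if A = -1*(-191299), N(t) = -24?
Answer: 382419/83203 ≈ 4.5962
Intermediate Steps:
u(R) = R² (u(R) = R*R = R²)
w(h) = 519 + h
A = 191299
(u(618) + w(N(-10)))/(-108096 + A) = (618² + (519 - 24))/(-108096 + 191299) = (381924 + 495)/83203 = 382419*(1/83203) = 382419/83203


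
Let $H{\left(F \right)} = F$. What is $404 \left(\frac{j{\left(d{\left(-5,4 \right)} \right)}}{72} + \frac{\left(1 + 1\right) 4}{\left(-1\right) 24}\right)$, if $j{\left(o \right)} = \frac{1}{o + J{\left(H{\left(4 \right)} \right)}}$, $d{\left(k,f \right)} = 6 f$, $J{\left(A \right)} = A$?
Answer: $- \frac{67771}{504} \approx -134.47$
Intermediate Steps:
$j{\left(o \right)} = \frac{1}{4 + o}$ ($j{\left(o \right)} = \frac{1}{o + 4} = \frac{1}{4 + o}$)
$404 \left(\frac{j{\left(d{\left(-5,4 \right)} \right)}}{72} + \frac{\left(1 + 1\right) 4}{\left(-1\right) 24}\right) = 404 \left(\frac{1}{\left(4 + 6 \cdot 4\right) 72} + \frac{\left(1 + 1\right) 4}{\left(-1\right) 24}\right) = 404 \left(\frac{1}{4 + 24} \cdot \frac{1}{72} + \frac{2 \cdot 4}{-24}\right) = 404 \left(\frac{1}{28} \cdot \frac{1}{72} + 8 \left(- \frac{1}{24}\right)\right) = 404 \left(\frac{1}{28} \cdot \frac{1}{72} - \frac{1}{3}\right) = 404 \left(\frac{1}{2016} - \frac{1}{3}\right) = 404 \left(- \frac{671}{2016}\right) = - \frac{67771}{504}$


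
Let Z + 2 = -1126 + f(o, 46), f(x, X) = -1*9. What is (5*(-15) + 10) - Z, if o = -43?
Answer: 1072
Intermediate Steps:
f(x, X) = -9
Z = -1137 (Z = -2 + (-1126 - 9) = -2 - 1135 = -1137)
(5*(-15) + 10) - Z = (5*(-15) + 10) - 1*(-1137) = (-75 + 10) + 1137 = -65 + 1137 = 1072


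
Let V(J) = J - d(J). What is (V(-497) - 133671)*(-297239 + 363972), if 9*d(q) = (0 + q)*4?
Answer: -80448233092/9 ≈ -8.9387e+9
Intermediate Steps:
d(q) = 4*q/9 (d(q) = ((0 + q)*4)/9 = (q*4)/9 = (4*q)/9 = 4*q/9)
V(J) = 5*J/9 (V(J) = J - 4*J/9 = 5*J/9)
(V(-497) - 133671)*(-297239 + 363972) = ((5/9)*(-497) - 133671)*(-297239 + 363972) = (-2485/9 - 133671)*66733 = -1205524/9*66733 = -80448233092/9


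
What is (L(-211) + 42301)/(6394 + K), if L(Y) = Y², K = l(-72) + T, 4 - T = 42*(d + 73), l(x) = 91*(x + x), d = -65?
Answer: -43411/3521 ≈ -12.329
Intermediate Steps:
l(x) = 182*x (l(x) = 91*(2*x) = 182*x)
T = -332 (T = 4 - 42*(-65 + 73) = 4 - 42*8 = 4 - 1*336 = 4 - 336 = -332)
K = -13436 (K = 182*(-72) - 332 = -13104 - 332 = -13436)
(L(-211) + 42301)/(6394 + K) = ((-211)² + 42301)/(6394 - 13436) = (44521 + 42301)/(-7042) = 86822*(-1/7042) = -43411/3521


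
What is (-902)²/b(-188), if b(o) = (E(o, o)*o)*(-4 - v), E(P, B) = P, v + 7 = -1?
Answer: 203401/35344 ≈ 5.7549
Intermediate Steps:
v = -8 (v = -7 - 1 = -8)
b(o) = 4*o² (b(o) = (o*o)*(-4 - 1*(-8)) = o²*(-4 + 8) = o²*4 = 4*o²)
(-902)²/b(-188) = (-902)²/((4*(-188)²)) = 813604/((4*35344)) = 813604/141376 = 813604*(1/141376) = 203401/35344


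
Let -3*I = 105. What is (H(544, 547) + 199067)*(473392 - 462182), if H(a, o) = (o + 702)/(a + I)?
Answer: 1135868405920/509 ≈ 2.2316e+9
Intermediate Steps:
I = -35 (I = -⅓*105 = -35)
H(a, o) = (702 + o)/(-35 + a) (H(a, o) = (o + 702)/(a - 35) = (702 + o)/(-35 + a))
(H(544, 547) + 199067)*(473392 - 462182) = ((702 + 547)/(-35 + 544) + 199067)*(473392 - 462182) = (1249/509 + 199067)*11210 = (101326352/509)*11210 = 1135868405920/509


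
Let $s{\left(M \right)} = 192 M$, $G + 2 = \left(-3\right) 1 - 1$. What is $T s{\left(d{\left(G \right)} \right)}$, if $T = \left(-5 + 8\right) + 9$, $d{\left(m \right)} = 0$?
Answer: $0$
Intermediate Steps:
$G = -6$ ($G = -2 - 4 = -6$)
$T = 12$ ($T = 3 + 9 = 12$)
$T s{\left(d{\left(G \right)} \right)} = 12 \cdot 192 \cdot 0 = 12 \cdot 0 = 0$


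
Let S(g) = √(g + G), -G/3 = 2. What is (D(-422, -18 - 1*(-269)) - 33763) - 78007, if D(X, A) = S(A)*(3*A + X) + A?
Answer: -111519 + 2317*√5 ≈ -1.0634e+5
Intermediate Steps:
G = -6 (G = -3*2 = -6)
S(g) = √(-6 + g) (S(g) = √(g - 6) = √(-6 + g))
D(X, A) = A + √(-6 + A)*(X + 3*A) (D(X, A) = √(-6 + A)*(3*A + X) + A = √(-6 + A)*(X + 3*A) + A = A + √(-6 + A)*(X + 3*A))
(D(-422, -18 - 1*(-269)) - 33763) - 78007 = (((-18 - 1*(-269)) - 422*√(-6 + (-18 - 1*(-269))) + 3*(-18 - 1*(-269))*√(-6 + (-18 - 1*(-269)))) - 33763) - 78007 = (((-18 + 269) - 422*√(-6 + (-18 + 269)) + 3*(-18 + 269)*√(-6 + (-18 + 269))) - 33763) - 78007 = ((251 - 422*√(-6 + 251) + 3*251*√(-6 + 251)) - 33763) - 78007 = ((251 - 2954*√5 + 3*251*√245) - 33763) - 78007 = ((251 - 2954*√5 + 3*251*(7*√5)) - 33763) - 78007 = ((251 - 2954*√5 + 5271*√5) - 33763) - 78007 = ((251 + 2317*√5) - 33763) - 78007 = (-33512 + 2317*√5) - 78007 = -111519 + 2317*√5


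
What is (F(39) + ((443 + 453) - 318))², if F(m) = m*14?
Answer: 1263376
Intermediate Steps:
F(m) = 14*m
(F(39) + ((443 + 453) - 318))² = (14*39 + ((443 + 453) - 318))² = (546 + (896 - 318))² = (546 + 578)² = 1124² = 1263376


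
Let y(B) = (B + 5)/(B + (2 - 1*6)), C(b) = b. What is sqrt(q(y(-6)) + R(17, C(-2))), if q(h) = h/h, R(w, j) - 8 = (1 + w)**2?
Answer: 3*sqrt(37) ≈ 18.248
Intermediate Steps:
R(w, j) = 8 + (1 + w)**2
y(B) = (5 + B)/(-4 + B) (y(B) = (5 + B)/(B + (2 - 6)) = (5 + B)/(B - 4) = (5 + B)/(-4 + B))
q(h) = 1
sqrt(q(y(-6)) + R(17, C(-2))) = sqrt(1 + (8 + (1 + 17)**2)) = sqrt(1 + (8 + 18**2)) = sqrt(1 + (8 + 324)) = sqrt(1 + 332) = sqrt(333) = 3*sqrt(37)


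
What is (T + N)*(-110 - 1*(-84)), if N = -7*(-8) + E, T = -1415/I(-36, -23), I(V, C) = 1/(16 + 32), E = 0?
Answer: 1764464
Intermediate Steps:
I(V, C) = 1/48
T = -67920 (T = -1415/1/48 = -1415*48 = -67920)
N = 56 (N = -7*(-8) + 0 = 56 + 0 = 56)
(T + N)*(-110 - 1*(-84)) = (-67920 + 56)*(-110 - 1*(-84)) = -67864*(-110 + 84) = -67864*(-26) = 1764464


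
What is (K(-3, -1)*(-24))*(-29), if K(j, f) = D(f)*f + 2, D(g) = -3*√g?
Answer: 1392 + 2088*I ≈ 1392.0 + 2088.0*I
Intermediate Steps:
K(j, f) = 2 - 3*f^(3/2) (K(j, f) = (-3*√f)*f + 2 = -3*f^(3/2) + 2 = 2 - 3*f^(3/2))
(K(-3, -1)*(-24))*(-29) = ((2 - (-3)*I)*(-24))*(-29) = ((2 + 3*I)*(-24))*(-29) = (-48 - 72*I)*(-29) = 1392 + 2088*I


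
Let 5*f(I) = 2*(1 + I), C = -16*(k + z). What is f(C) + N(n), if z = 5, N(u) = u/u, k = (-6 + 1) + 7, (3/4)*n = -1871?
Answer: -217/5 ≈ -43.400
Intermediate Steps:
n = -7484/3 (n = (4/3)*(-1871) = -7484/3 ≈ -2494.7)
k = 2 (k = -5 + 7 = 2)
N(u) = 1
C = -112 (C = -16*(2 + 5) = -16*7 = -112)
f(I) = 2/5 + 2*I/5 (f(I) = (2*(1 + I))/5 = (2 + 2*I)/5 = 2/5 + 2*I/5)
f(C) + N(n) = (2/5 + (2/5)*(-112)) + 1 = (2/5 - 224/5) + 1 = -222/5 + 1 = -217/5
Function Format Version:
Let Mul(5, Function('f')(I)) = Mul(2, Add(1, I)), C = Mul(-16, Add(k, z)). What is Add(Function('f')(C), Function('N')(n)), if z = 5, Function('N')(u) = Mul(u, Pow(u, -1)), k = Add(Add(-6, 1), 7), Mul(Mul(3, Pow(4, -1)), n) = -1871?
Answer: Rational(-217, 5) ≈ -43.400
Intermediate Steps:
n = Rational(-7484, 3) (n = Mul(Rational(4, 3), -1871) = Rational(-7484, 3) ≈ -2494.7)
k = 2 (k = Add(-5, 7) = 2)
Function('N')(u) = 1
C = -112 (C = Mul(-16, Add(2, 5)) = Mul(-16, 7) = -112)
Function('f')(I) = Add(Rational(2, 5), Mul(Rational(2, 5), I)) (Function('f')(I) = Mul(Rational(1, 5), Mul(2, Add(1, I))) = Mul(Rational(1, 5), Add(2, Mul(2, I))) = Add(Rational(2, 5), Mul(Rational(2, 5), I)))
Add(Function('f')(C), Function('N')(n)) = Add(Add(Rational(2, 5), Mul(Rational(2, 5), -112)), 1) = Add(Add(Rational(2, 5), Rational(-224, 5)), 1) = Add(Rational(-222, 5), 1) = Rational(-217, 5)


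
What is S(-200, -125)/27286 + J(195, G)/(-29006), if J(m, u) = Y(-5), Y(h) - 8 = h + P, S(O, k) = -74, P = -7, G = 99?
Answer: -509325/197864429 ≈ -0.0025741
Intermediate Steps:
Y(h) = 1 + h (Y(h) = 8 + (h - 7) = 8 + (-7 + h) = 1 + h)
J(m, u) = -4 (J(m, u) = 1 - 5 = -4)
S(-200, -125)/27286 + J(195, G)/(-29006) = -74/27286 - 4/(-29006) = -74*1/27286 - 4*(-1/29006) = -37/13643 + 2/14503 = -509325/197864429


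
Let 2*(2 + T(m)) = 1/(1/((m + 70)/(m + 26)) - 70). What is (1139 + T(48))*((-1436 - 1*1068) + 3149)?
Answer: 6003287835/8186 ≈ 7.3336e+5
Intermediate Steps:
T(m) = -2 + 1/(2*(-70 + (26 + m)/(70 + m))) (T(m) = -2 + 1/(2*(1/((m + 70)/(m + 26)) - 70)) = -2 + 1/(2*(1/((70 + m)/(26 + m)) - 70)) = -2 + 1/(2*((26 + m)/(70 + m) - 70)) = -2 + 1/(2*(-70 + (26 + m)/(70 + m))))
(1139 + T(48))*((-1436 - 1*1068) + 3149) = (1139 + (-19566 - 277*48)/(2*(4874 + 69*48)))*((-1436 - 1*1068) + 3149) = (1139 + (-19566 - 13296)/(2*(4874 + 3312)))*((-1436 - 1068) + 3149) = (1139 + (½)*(-32862)/8186)*(-2504 + 3149) = (1139 + (½)*(1/8186)*(-32862))*645 = (1139 - 16431/8186)*645 = (9307423/8186)*645 = 6003287835/8186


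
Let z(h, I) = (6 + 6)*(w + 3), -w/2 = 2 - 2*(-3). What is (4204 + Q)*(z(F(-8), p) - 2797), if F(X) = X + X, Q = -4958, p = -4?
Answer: 2226562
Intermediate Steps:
w = -16 (w = -2*(2 - 2*(-3)) = -2*(2 + 6) = -2*8 = -16)
F(X) = 2*X
z(h, I) = -156 (z(h, I) = (6 + 6)*(-16 + 3) = 12*(-13) = -156)
(4204 + Q)*(z(F(-8), p) - 2797) = (4204 - 4958)*(-156 - 2797) = -754*(-2953) = 2226562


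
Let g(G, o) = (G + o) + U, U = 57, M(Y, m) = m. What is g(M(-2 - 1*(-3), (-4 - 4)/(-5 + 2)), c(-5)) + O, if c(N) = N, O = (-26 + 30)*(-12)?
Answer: 20/3 ≈ 6.6667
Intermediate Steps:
O = -48 (O = 4*(-12) = -48)
g(G, o) = 57 + G + o (g(G, o) = (G + o) + 57 = 57 + G + o)
g(M(-2 - 1*(-3), (-4 - 4)/(-5 + 2)), c(-5)) + O = (57 + (-4 - 4)/(-5 + 2) - 5) - 48 = (57 - 8/(-3) - 5) - 48 = (57 - 8*(-1/3) - 5) - 48 = (57 + 8/3 - 5) - 48 = 164/3 - 48 = 20/3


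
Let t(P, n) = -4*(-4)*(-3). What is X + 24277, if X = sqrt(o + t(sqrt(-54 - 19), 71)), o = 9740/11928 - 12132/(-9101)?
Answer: 24277 + I*sqrt(33770428811879214)/27139182 ≈ 24277.0 + 6.7713*I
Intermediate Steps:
t(P, n) = -48 (t(P, n) = 16*(-3) = -48)
o = 58338559/27139182 (o = 9740*(1/11928) - 12132*(-1/9101) = 2435/2982 + 12132/9101 = 58338559/27139182 ≈ 2.1496)
X = I*sqrt(33770428811879214)/27139182 (X = sqrt(58338559/27139182 - 48) = sqrt(-1244342177/27139182) = I*sqrt(33770428811879214)/27139182 ≈ 6.7713*I)
X + 24277 = I*sqrt(33770428811879214)/27139182 + 24277 = 24277 + I*sqrt(33770428811879214)/27139182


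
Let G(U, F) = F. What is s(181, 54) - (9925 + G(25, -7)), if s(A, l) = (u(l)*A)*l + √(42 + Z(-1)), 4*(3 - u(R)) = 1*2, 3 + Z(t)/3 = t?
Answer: 14517 + √30 ≈ 14522.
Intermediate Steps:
Z(t) = -9 + 3*t
u(R) = 5/2 (u(R) = 3 - 2/4 = 3 - ¼*2 = 3 - ½ = 5/2)
s(A, l) = √30 + 5*A*l/2 (s(A, l) = (5*A/2)*l + √(42 + (-9 + 3*(-1))) = 5*A*l/2 + √(42 + (-9 - 3)) = 5*A*l/2 + √(42 - 12) = 5*A*l/2 + √30 = √30 + 5*A*l/2)
s(181, 54) - (9925 + G(25, -7)) = (√30 + (5/2)*181*54) - (9925 - 7) = (√30 + 24435) - 1*9918 = (24435 + √30) - 9918 = 14517 + √30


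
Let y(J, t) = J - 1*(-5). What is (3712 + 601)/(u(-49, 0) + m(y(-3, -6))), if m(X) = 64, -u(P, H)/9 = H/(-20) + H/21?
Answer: 4313/64 ≈ 67.391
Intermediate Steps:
u(P, H) = 3*H/140 (u(P, H) = -9*(H/(-20) + H/21) = -9*(H*(-1/20) + H*(1/21)) = -9*(-H/20 + H/21) = -(-3)*H/140 = 3*H/140)
y(J, t) = 5 + J (y(J, t) = J + 5 = 5 + J)
(3712 + 601)/(u(-49, 0) + m(y(-3, -6))) = (3712 + 601)/((3/140)*0 + 64) = 4313/(0 + 64) = 4313/64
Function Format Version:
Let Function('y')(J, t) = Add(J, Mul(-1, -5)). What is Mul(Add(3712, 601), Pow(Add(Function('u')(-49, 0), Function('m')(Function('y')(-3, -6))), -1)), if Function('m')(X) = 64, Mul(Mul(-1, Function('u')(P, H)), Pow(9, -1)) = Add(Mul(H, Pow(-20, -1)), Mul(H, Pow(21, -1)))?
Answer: Rational(4313, 64) ≈ 67.391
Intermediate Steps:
Function('u')(P, H) = Mul(Rational(3, 140), H) (Function('u')(P, H) = Mul(-9, Add(Mul(H, Pow(-20, -1)), Mul(H, Pow(21, -1)))) = Mul(-9, Add(Mul(H, Rational(-1, 20)), Mul(H, Rational(1, 21)))) = Mul(-9, Add(Mul(Rational(-1, 20), H), Mul(Rational(1, 21), H))) = Mul(-9, Mul(Rational(-1, 420), H)) = Mul(Rational(3, 140), H))
Function('y')(J, t) = Add(5, J) (Function('y')(J, t) = Add(J, 5) = Add(5, J))
Mul(Add(3712, 601), Pow(Add(Function('u')(-49, 0), Function('m')(Function('y')(-3, -6))), -1)) = Mul(Add(3712, 601), Pow(Add(Mul(Rational(3, 140), 0), 64), -1)) = Mul(4313, Pow(Add(0, 64), -1)) = Mul(4313, Pow(64, -1)) = Mul(4313, Rational(1, 64)) = Rational(4313, 64)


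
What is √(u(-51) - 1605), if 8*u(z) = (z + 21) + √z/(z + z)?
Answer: √(-66949740 - 51*I*√51)/204 ≈ 0.0001091 - 40.109*I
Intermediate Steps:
u(z) = 21/8 + z/8 + 1/(16*√z) (u(z) = ((z + 21) + √z/(z + z))/8 = ((21 + z) + √z/((2*z)))/8 = ((21 + z) + (1/(2*z))*√z)/8 = ((21 + z) + 1/(2*√z))/8 = (21 + z + 1/(2*√z))/8 = 21/8 + z/8 + 1/(16*√z))
√(u(-51) - 1605) = √((21/8 + (⅛)*(-51) + 1/(16*√(-51))) - 1605) = √((21/8 - 51/8 + (-I*√51/51)/16) - 1605) = √((21/8 - 51/8 - I*√51/816) - 1605) = √((-15/4 - I*√51/816) - 1605) = √(-6435/4 - I*√51/816)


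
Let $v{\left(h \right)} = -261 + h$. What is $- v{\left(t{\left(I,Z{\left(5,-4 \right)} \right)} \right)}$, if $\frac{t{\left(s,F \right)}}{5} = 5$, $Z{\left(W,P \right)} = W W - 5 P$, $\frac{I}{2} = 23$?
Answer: $236$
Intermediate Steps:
$I = 46$ ($I = 2 \cdot 23 = 46$)
$Z{\left(W,P \right)} = W^{2} - 5 P$
$t{\left(s,F \right)} = 25$ ($t{\left(s,F \right)} = 5 \cdot 5 = 25$)
$- v{\left(t{\left(I,Z{\left(5,-4 \right)} \right)} \right)} = - (-261 + 25) = \left(-1\right) \left(-236\right) = 236$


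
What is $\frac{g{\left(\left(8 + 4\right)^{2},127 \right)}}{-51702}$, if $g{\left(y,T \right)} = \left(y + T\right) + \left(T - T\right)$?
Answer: $- \frac{271}{51702} \approx -0.0052416$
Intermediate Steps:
$g{\left(y,T \right)} = T + y$ ($g{\left(y,T \right)} = \left(T + y\right) + 0 = T + y$)
$\frac{g{\left(\left(8 + 4\right)^{2},127 \right)}}{-51702} = \frac{127 + \left(8 + 4\right)^{2}}{-51702} = \left(127 + 12^{2}\right) \left(- \frac{1}{51702}\right) = \left(127 + 144\right) \left(- \frac{1}{51702}\right) = 271 \left(- \frac{1}{51702}\right) = - \frac{271}{51702}$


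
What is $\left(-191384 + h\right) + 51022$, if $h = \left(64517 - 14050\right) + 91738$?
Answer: $1843$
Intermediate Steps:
$h = 142205$ ($h = 50467 + 91738 = 142205$)
$\left(-191384 + h\right) + 51022 = \left(-191384 + 142205\right) + 51022 = -49179 + 51022 = 1843$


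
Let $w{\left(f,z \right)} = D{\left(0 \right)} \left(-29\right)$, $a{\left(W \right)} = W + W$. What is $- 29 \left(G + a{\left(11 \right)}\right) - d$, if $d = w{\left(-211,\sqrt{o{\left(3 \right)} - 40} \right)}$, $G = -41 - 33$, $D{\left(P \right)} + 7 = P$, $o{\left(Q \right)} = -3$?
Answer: $1305$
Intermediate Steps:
$D{\left(P \right)} = -7 + P$
$a{\left(W \right)} = 2 W$
$G = -74$
$w{\left(f,z \right)} = 203$ ($w{\left(f,z \right)} = \left(-7 + 0\right) \left(-29\right) = \left(-7\right) \left(-29\right) = 203$)
$d = 203$
$- 29 \left(G + a{\left(11 \right)}\right) - d = - 29 \left(-74 + 2 \cdot 11\right) - 203 = - 29 \left(-74 + 22\right) - 203 = \left(-29\right) \left(-52\right) - 203 = 1508 - 203 = 1305$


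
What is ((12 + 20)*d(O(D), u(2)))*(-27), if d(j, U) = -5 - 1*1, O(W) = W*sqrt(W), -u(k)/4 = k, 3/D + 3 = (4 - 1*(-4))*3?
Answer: 5184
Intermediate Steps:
D = 1/7 (D = 3/(-3 + (4 - 1*(-4))*3) = 3/(-3 + (4 + 4)*3) = 3/(-3 + 8*3) = 3/(-3 + 24) = 3/21 = 3*(1/21) = 1/7 ≈ 0.14286)
u(k) = -4*k
O(W) = W**(3/2)
d(j, U) = -6 (d(j, U) = -5 - 1 = -6)
((12 + 20)*d(O(D), u(2)))*(-27) = ((12 + 20)*(-6))*(-27) = (32*(-6))*(-27) = -192*(-27) = 5184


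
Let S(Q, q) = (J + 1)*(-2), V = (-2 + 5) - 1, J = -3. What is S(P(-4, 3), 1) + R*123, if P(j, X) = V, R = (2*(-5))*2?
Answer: -2456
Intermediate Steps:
R = -20 (R = -10*2 = -20)
V = 2 (V = 3 - 1 = 2)
P(j, X) = 2
S(Q, q) = 4 (S(Q, q) = (-3 + 1)*(-2) = -2*(-2) = 4)
S(P(-4, 3), 1) + R*123 = 4 - 20*123 = 4 - 2460 = -2456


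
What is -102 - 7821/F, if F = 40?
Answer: -11901/40 ≈ -297.52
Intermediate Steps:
-102 - 7821/F = -102 - 7821/40 = -11901/40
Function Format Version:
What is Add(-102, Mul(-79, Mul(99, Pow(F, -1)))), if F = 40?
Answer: Rational(-11901, 40) ≈ -297.52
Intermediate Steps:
Add(-102, Mul(-79, Mul(99, Pow(F, -1)))) = Add(-102, Mul(-79, Mul(99, Pow(40, -1)))) = Add(-102, Mul(-79, Mul(99, Rational(1, 40)))) = Add(-102, Mul(-79, Rational(99, 40))) = Add(-102, Rational(-7821, 40)) = Rational(-11901, 40)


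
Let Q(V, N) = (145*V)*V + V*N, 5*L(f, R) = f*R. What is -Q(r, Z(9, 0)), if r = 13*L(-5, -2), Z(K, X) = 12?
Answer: -98332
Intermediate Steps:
L(f, R) = R*f/5 (L(f, R) = (f*R)/5 = (R*f)/5 = R*f/5)
r = 26 (r = 13*((⅕)*(-2)*(-5)) = 13*2 = 26)
Q(V, N) = 145*V² + N*V
-Q(r, Z(9, 0)) = -26*(12 + 145*26) = -26*(12 + 3770) = -26*3782 = -1*98332 = -98332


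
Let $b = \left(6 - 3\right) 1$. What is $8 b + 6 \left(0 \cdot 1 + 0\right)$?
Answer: $24$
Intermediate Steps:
$b = 3$ ($b = 3 \cdot 1 = 3$)
$8 b + 6 \left(0 \cdot 1 + 0\right) = 8 \cdot 3 + 6 \left(0 \cdot 1 + 0\right) = 24 + 6 \left(0 + 0\right) = 24 + 6 \cdot 0 = 24 + 0 = 24$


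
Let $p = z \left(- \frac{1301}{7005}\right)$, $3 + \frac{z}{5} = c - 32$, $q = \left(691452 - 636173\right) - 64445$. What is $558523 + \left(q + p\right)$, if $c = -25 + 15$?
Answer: $\frac{256569234}{467} \approx 5.494 \cdot 10^{5}$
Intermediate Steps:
$c = -10$
$q = -9166$ ($q = 55279 - 64445 = -9166$)
$z = -225$ ($z = -15 + 5 \left(-10 - 32\right) = -15 + 5 \left(-42\right) = -15 - 210 = -225$)
$p = \frac{19515}{467}$ ($p = - 225 \left(- \frac{1301}{7005}\right) = - 225 \left(\left(-1301\right) \frac{1}{7005}\right) = \left(-225\right) \left(- \frac{1301}{7005}\right) = \frac{19515}{467} \approx 41.788$)
$558523 + \left(q + p\right) = 558523 + \left(-9166 + \frac{19515}{467}\right) = 558523 - \frac{4261007}{467} = \frac{256569234}{467}$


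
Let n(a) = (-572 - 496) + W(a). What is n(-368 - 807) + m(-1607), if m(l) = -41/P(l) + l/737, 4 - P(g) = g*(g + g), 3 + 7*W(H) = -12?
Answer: -4081827503455/3806526878 ≈ -1072.3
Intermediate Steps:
W(H) = -15/7 (W(H) = -3/7 + (1/7)*(-12) = -3/7 - 12/7 = -15/7)
P(g) = 4 - 2*g**2 (P(g) = 4 - g*(g + g) = 4 - g*2*g = 4 - 2*g**2)
m(l) = -41/(4 - 2*l**2) + l/737
n(a) = -7491/7 (n(a) = (-572 - 496) - 15/7 = -1068 - 15/7 = -7491/7)
n(-368 - 807) + m(-1607) = -7491/7 + (30217 + 2*(-1607)*(-2 + (-1607)**2))/(1474*(-2 + (-1607)**2)) = -7491/7 + (30217 + 2*(-1607)*(-2 + 2582449))/(1474*(-2 + 2582449)) = -7491/7 + (1/1474)*(30217 + 2*(-1607)*2582447)/2582447 = -7491/7 + (1/1474)*(1/2582447)*(30217 - 8299984658) = -7491/7 + (1/1474)*(1/2582447)*(-8299954441) = -7491/7 - 8299954441/3806526878 = -4081827503455/3806526878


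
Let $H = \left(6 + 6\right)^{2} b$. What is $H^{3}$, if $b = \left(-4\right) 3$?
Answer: $-5159780352$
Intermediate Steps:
$b = -12$
$H = -1728$ ($H = \left(6 + 6\right)^{2} \left(-12\right) = 12^{2} \left(-12\right) = 144 \left(-12\right) = -1728$)
$H^{3} = \left(-1728\right)^{3} = -5159780352$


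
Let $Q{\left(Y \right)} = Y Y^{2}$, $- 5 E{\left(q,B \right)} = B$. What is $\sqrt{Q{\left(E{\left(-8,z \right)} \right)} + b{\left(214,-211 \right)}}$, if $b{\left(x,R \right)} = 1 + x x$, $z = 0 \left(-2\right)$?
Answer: $\sqrt{45797} \approx 214.0$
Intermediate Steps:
$z = 0$
$E{\left(q,B \right)} = - \frac{B}{5}$
$Q{\left(Y \right)} = Y^{3}$
$b{\left(x,R \right)} = 1 + x^{2}$
$\sqrt{Q{\left(E{\left(-8,z \right)} \right)} + b{\left(214,-211 \right)}} = \sqrt{\left(\left(- \frac{1}{5}\right) 0\right)^{3} + \left(1 + 214^{2}\right)} = \sqrt{0^{3} + \left(1 + 45796\right)} = \sqrt{0 + 45797} = \sqrt{45797}$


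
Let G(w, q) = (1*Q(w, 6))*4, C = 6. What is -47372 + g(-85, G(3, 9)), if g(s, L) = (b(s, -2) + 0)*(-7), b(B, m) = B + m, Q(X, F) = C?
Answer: -46763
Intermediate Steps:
Q(X, F) = 6
G(w, q) = 24 (G(w, q) = (1*6)*4 = 6*4 = 24)
g(s, L) = 14 - 7*s (g(s, L) = ((s - 2) + 0)*(-7) = ((-2 + s) + 0)*(-7) = (-2 + s)*(-7) = 14 - 7*s)
-47372 + g(-85, G(3, 9)) = -47372 + (14 - 7*(-85)) = -47372 + (14 + 595) = -47372 + 609 = -46763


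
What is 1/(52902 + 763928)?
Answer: 1/816830 ≈ 1.2242e-6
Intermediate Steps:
1/(52902 + 763928) = 1/816830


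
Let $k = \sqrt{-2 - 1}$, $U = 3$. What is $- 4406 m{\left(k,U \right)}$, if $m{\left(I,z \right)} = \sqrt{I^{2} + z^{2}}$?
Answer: $- 4406 \sqrt{6} \approx -10792.0$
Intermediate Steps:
$k = i \sqrt{3}$ ($k = \sqrt{-3} = i \sqrt{3} \approx 1.732 i$)
$- 4406 m{\left(k,U \right)} = - 4406 \sqrt{\left(i \sqrt{3}\right)^{2} + 3^{2}} = - 4406 \sqrt{-3 + 9} = - 4406 \sqrt{6}$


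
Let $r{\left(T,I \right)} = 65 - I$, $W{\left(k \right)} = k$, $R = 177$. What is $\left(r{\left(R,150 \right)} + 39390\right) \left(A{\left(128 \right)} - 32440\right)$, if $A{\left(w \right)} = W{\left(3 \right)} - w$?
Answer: $-1279967325$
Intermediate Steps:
$A{\left(w \right)} = 3 - w$
$\left(r{\left(R,150 \right)} + 39390\right) \left(A{\left(128 \right)} - 32440\right) = \left(\left(65 - 150\right) + 39390\right) \left(\left(3 - 128\right) - 32440\right) = \left(-85 + 39390\right) \left(-125 - 32440\right) = 39305 \left(-32565\right) = -1279967325$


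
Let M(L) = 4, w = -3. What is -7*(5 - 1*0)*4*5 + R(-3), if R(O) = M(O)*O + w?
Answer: -715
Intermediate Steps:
R(O) = -3 + 4*O (R(O) = 4*O - 3 = -3 + 4*O)
-7*(5 - 1*0)*4*5 + R(-3) = -7*(5 - 1*0)*4*5 + (-3 + 4*(-3)) = -7*(5 + 0)*4*5 + (-3 - 12) = -7*5*4*5 - 15 = -140*5 - 15 = -7*100 - 15 = -700 - 15 = -715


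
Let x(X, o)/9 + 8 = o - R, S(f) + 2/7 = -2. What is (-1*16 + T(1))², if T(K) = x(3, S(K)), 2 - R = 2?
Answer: 577600/49 ≈ 11788.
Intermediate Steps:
R = 0 (R = 2 - 1*2 = 2 - 2 = 0)
S(f) = -16/7 (S(f) = -2/7 - 2 = -16/7)
x(X, o) = -72 + 9*o (x(X, o) = -72 + 9*(o - 1*0) = -72 + 9*(o + 0) = -72 + 9*o)
T(K) = -648/7 (T(K) = -72 + 9*(-16/7) = -72 - 144/7 = -648/7)
(-1*16 + T(1))² = (-1*16 - 648/7)² = (-16 - 648/7)² = (-760/7)² = 577600/49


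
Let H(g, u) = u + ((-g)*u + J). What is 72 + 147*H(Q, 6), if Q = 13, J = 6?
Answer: -9630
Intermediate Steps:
H(g, u) = 6 + u - g*u (H(g, u) = u + ((-g)*u + 6) = u + (-g*u + 6) = u + (6 - g*u) = 6 + u - g*u)
72 + 147*H(Q, 6) = 72 + 147*(6 + 6 - 1*13*6) = 72 + 147*(6 + 6 - 78) = 72 + 147*(-66) = 72 - 9702 = -9630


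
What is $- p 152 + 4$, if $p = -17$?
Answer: $2588$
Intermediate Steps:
$- p 152 + 4 = \left(-1\right) \left(-17\right) 152 + 4 = 17 \cdot 152 + 4 = 2584 + 4 = 2588$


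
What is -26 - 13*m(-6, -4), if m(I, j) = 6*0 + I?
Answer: 52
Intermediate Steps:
m(I, j) = I (m(I, j) = 0 + I = I)
-26 - 13*m(-6, -4) = -26 - 13*(-6) = -26 + 78 = 52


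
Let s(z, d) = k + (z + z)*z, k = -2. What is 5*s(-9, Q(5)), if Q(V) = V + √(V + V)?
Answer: 800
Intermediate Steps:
Q(V) = V + √2*√V (Q(V) = V + √(2*V) = V + √2*√V)
s(z, d) = -2 + 2*z² (s(z, d) = -2 + (z + z)*z = -2 + (2*z)*z = -2 + 2*z²)
5*s(-9, Q(5)) = 5*(-2 + 2*(-9)²) = 5*(-2 + 2*81) = 5*(-2 + 162) = 5*160 = 800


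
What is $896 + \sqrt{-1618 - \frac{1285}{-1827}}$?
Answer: $896 + \frac{i \sqrt{599824603}}{609} \approx 896.0 + 40.216 i$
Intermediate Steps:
$896 + \sqrt{-1618 - \frac{1285}{-1827}} = 896 + \sqrt{-1618 - - \frac{1285}{1827}} = 896 + \sqrt{-1618 + \frac{1285}{1827}} = 896 + \sqrt{- \frac{2954801}{1827}} = 896 + \frac{i \sqrt{599824603}}{609}$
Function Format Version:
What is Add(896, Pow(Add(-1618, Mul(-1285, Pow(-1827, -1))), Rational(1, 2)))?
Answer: Add(896, Mul(Rational(1, 609), I, Pow(599824603, Rational(1, 2)))) ≈ Add(896.00, Mul(40.216, I))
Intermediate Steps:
Add(896, Pow(Add(-1618, Mul(-1285, Pow(-1827, -1))), Rational(1, 2))) = Add(896, Pow(Add(-1618, Mul(-1285, Rational(-1, 1827))), Rational(1, 2))) = Add(896, Pow(Add(-1618, Rational(1285, 1827)), Rational(1, 2))) = Add(896, Pow(Rational(-2954801, 1827), Rational(1, 2))) = Add(896, Mul(Rational(1, 609), I, Pow(599824603, Rational(1, 2))))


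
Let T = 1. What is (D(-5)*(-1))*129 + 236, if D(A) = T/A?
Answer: 1309/5 ≈ 261.80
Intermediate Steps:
D(A) = 1/A
(D(-5)*(-1))*129 + 236 = (-1/(-5))*129 + 236 = -⅕*(-1)*129 + 236 = (⅕)*129 + 236 = 129/5 + 236 = 1309/5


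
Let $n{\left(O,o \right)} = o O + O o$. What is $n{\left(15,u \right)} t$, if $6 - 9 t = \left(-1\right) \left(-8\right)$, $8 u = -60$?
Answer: $50$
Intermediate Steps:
$u = - \frac{15}{2}$ ($u = \frac{1}{8} \left(-60\right) = - \frac{15}{2} \approx -7.5$)
$n{\left(O,o \right)} = 2 O o$ ($n{\left(O,o \right)} = O o + O o = 2 O o$)
$t = - \frac{2}{9}$ ($t = \frac{2}{3} - \frac{\left(-1\right) \left(-8\right)}{9} = \frac{2}{3} - \frac{8}{9} = - \frac{2}{9} \approx -0.22222$)
$n{\left(15,u \right)} t = 2 \cdot 15 \left(- \frac{15}{2}\right) \left(- \frac{2}{9}\right) = \left(-225\right) \left(- \frac{2}{9}\right) = 50$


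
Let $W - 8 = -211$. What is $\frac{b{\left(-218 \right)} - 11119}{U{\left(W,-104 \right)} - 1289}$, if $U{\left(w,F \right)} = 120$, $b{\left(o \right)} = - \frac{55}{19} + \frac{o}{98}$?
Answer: $\frac{10356555}{1088339} \approx 9.5159$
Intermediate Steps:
$b{\left(o \right)} = - \frac{55}{19} + \frac{o}{98}$ ($b{\left(o \right)} = \left(-55\right) \frac{1}{19} + o \frac{1}{98} = - \frac{55}{19} + \frac{o}{98}$)
$W = -203$ ($W = 8 - 211 = -203$)
$\frac{b{\left(-218 \right)} - 11119}{U{\left(W,-104 \right)} - 1289} = \frac{\left(- \frac{55}{19} + \frac{1}{98} \left(-218\right)\right) - 11119}{120 - 1289} = \frac{\left(- \frac{55}{19} - \frac{109}{49}\right) - 11119}{-1169} = \left(- \frac{4766}{931} - 11119\right) \left(- \frac{1}{1169}\right) = \left(- \frac{10356555}{931}\right) \left(- \frac{1}{1169}\right) = \frac{10356555}{1088339}$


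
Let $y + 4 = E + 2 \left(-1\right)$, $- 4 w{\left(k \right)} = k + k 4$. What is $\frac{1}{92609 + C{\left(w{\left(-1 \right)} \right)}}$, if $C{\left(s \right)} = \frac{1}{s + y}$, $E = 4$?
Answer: $\frac{3}{277823} \approx 1.0798 \cdot 10^{-5}$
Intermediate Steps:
$w{\left(k \right)} = - \frac{5 k}{4}$ ($w{\left(k \right)} = - \frac{k + k 4}{4} = - \frac{k + 4 k}{4} = - \frac{5 k}{4}$)
$y = -2$ ($y = -4 + \left(4 + 2 \left(-1\right)\right) = -4 + \left(4 - 2\right) = -4 + 2 = -2$)
$C{\left(s \right)} = \frac{1}{-2 + s}$ ($C{\left(s \right)} = \frac{1}{s - 2} = \frac{1}{-2 + s}$)
$\frac{1}{92609 + C{\left(w{\left(-1 \right)} \right)}} = \frac{1}{92609 + \frac{1}{-2 - - \frac{5}{4}}} = \frac{1}{92609 + \frac{1}{-2 + \frac{5}{4}}} = \frac{1}{92609 + \frac{1}{- \frac{3}{4}}} = \frac{1}{92609 - \frac{4}{3}} = \frac{1}{\frac{277823}{3}} = \frac{3}{277823}$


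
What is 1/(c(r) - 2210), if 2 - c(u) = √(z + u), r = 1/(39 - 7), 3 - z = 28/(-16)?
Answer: -23552/52002765 + 4*√34/52002765 ≈ -0.00045245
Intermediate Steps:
z = 19/4 (z = 3 - 28/(-16) = 3 - 28*(-1)/16 = 3 - 1*(-7/4) = 3 + 7/4 = 19/4 ≈ 4.7500)
r = 1/32 ≈ 0.031250
c(u) = 2 - √(19/4 + u)
1/(c(r) - 2210) = 1/((2 - √(19 + 4*(1/32))/2) - 2210) = 1/((2 - √(19 + ⅛)/2) - 2210) = 1/((2 - 3*√34/8) - 2210) = 1/(-2208 - 3*√34/8)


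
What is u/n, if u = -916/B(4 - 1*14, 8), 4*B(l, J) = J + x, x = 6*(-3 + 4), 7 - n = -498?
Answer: -1832/3535 ≈ -0.51825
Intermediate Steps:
n = 505 (n = 7 - 1*(-498) = 7 + 498 = 505)
x = 6 (x = 6*1 = 6)
B(l, J) = 3/2 + J/4 (B(l, J) = (J + 6)/4 = (6 + J)/4 = 3/2 + J/4)
u = -1832/7 (u = -916/(3/2 + (1/4)*8) = -916/(3/2 + 2) = -916/7/2 = -916*2/7 = -1832/7 ≈ -261.71)
u/n = -1832/7/505 = -1832/7*1/505 = -1832/3535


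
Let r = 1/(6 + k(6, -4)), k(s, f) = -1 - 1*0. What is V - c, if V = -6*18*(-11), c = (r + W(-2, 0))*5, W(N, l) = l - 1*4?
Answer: 1207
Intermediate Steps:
k(s, f) = -1 (k(s, f) = -1 + 0 = -1)
W(N, l) = -4 + l (W(N, l) = l - 4 = -4 + l)
r = ⅕ (r = 1/(6 - 1) = 1/5 = ⅕ ≈ 0.20000)
c = -19 (c = (⅕ + (-4 + 0))*5 = (⅕ - 4)*5 = -19/5*5 = -19)
V = 1188 (V = -108*(-11) = 1188)
V - c = 1188 - 1*(-19) = 1188 + 19 = 1207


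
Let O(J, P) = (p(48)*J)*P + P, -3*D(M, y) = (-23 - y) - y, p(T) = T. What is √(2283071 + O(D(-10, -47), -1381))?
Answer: 3*√427834 ≈ 1962.3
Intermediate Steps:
D(M, y) = 23/3 + 2*y/3 (D(M, y) = -((-23 - y) - y)/3 = -(-23 - 2*y)/3 = 23/3 + 2*y/3)
O(J, P) = P + 48*J*P (O(J, P) = (48*J)*P + P = 48*J*P + P = P + 48*J*P)
√(2283071 + O(D(-10, -47), -1381)) = √(2283071 - 1381*(1 + 48*(23/3 + (⅔)*(-47)))) = √(2283071 - 1381*(1 + 48*(23/3 - 94/3))) = √(2283071 - 1381*(1 + 48*(-71/3))) = √(2283071 - 1381*(1 - 1136)) = √(2283071 - 1381*(-1135)) = √(2283071 + 1567435) = √3850506 = 3*√427834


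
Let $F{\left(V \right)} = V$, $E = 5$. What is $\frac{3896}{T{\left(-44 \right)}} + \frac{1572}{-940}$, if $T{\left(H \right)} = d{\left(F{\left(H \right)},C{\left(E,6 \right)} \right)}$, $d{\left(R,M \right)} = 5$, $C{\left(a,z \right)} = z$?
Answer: $\frac{182719}{235} \approx 777.53$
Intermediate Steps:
$T{\left(H \right)} = 5$
$\frac{3896}{T{\left(-44 \right)}} + \frac{1572}{-940} = \frac{3896}{5} + \frac{1572}{-940} = 3896 \cdot \frac{1}{5} + 1572 \left(- \frac{1}{940}\right) = \frac{3896}{5} - \frac{393}{235} = \frac{182719}{235}$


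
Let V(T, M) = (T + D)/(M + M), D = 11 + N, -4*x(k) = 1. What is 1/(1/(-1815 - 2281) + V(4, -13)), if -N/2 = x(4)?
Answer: -53248/31757 ≈ -1.6767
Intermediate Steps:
x(k) = -¼ (x(k) = -¼*1 = -¼)
N = ½ (N = -2*(-¼) = ½ ≈ 0.50000)
D = 23/2 (D = 11 + ½ = 23/2 ≈ 11.500)
V(T, M) = (23/2 + T)/(2*M) (V(T, M) = (T + 23/2)/(M + M) = (23/2 + T)/((2*M)) = (23/2 + T)*(1/(2*M)) = (23/2 + T)/(2*M))
1/(1/(-1815 - 2281) + V(4, -13)) = 1/(1/(-1815 - 2281) + (¼)*(23 + 2*4)/(-13)) = 1/(1/(-4096) + (¼)*(-1/13)*(23 + 8)) = 1/(-1/4096 + (¼)*(-1/13)*31) = 1/(-1/4096 - 31/52) = 1/(-31757/53248) = -53248/31757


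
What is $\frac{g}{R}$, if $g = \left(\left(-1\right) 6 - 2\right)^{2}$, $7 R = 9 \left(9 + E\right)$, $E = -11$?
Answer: $- \frac{224}{9} \approx -24.889$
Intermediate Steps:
$R = - \frac{18}{7}$ ($R = \frac{9 \left(9 - 11\right)}{7} = \frac{9 \left(-2\right)}{7} = \frac{1}{7} \left(-18\right) = - \frac{18}{7} \approx -2.5714$)
$g = 64$ ($g = \left(-6 - 2\right)^{2} = \left(-8\right)^{2} = 64$)
$\frac{g}{R} = \frac{64}{- \frac{18}{7}} = 64 \left(- \frac{7}{18}\right) = - \frac{224}{9}$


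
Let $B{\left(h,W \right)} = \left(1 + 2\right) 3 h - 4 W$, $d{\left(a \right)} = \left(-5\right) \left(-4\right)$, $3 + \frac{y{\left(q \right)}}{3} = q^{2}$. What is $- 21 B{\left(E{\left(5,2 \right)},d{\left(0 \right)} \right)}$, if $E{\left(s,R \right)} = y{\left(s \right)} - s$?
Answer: $-9849$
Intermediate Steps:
$y{\left(q \right)} = -9 + 3 q^{2}$
$d{\left(a \right)} = 20$
$E{\left(s,R \right)} = -9 - s + 3 s^{2}$ ($E{\left(s,R \right)} = \left(-9 + 3 s^{2}\right) - s = -9 - s + 3 s^{2}$)
$B{\left(h,W \right)} = - 4 W + 9 h$ ($B{\left(h,W \right)} = 3 \cdot 3 h - 4 W = 9 h - 4 W = - 4 W + 9 h$)
$- 21 B{\left(E{\left(5,2 \right)},d{\left(0 \right)} \right)} = - 21 \left(\left(-4\right) 20 + 9 \left(-9 - 5 + 3 \cdot 5^{2}\right)\right) = - 21 \left(-80 + 9 \left(-9 - 5 + 3 \cdot 25\right)\right) = - 21 \left(-80 + 9 \left(-9 - 5 + 75\right)\right) = - 21 \left(-80 + 9 \cdot 61\right) = - 21 \left(-80 + 549\right) = \left(-21\right) 469 = -9849$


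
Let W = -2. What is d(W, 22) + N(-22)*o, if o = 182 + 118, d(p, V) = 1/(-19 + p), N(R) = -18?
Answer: -113401/21 ≈ -5400.0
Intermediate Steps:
o = 300
d(W, 22) + N(-22)*o = 1/(-19 - 2) - 18*300 = 1/(-21) - 5400 = -1/21 - 5400 = -113401/21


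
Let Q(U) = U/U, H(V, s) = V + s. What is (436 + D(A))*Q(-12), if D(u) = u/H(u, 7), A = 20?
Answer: 11792/27 ≈ 436.74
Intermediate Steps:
Q(U) = 1
D(u) = u/(7 + u) (D(u) = u/(u + 7) = u/(7 + u))
(436 + D(A))*Q(-12) = (436 + 20/(7 + 20))*1 = (436 + 20/27)*1 = (11792/27)*1 = 11792/27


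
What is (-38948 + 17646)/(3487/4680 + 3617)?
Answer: -99693360/16931047 ≈ -5.8882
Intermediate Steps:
(-38948 + 17646)/(3487/4680 + 3617) = -21302/(3487*(1/4680) + 3617) = -21302/(3487/4680 + 3617) = -21302/16931047/4680 = -21302*4680/16931047 = -99693360/16931047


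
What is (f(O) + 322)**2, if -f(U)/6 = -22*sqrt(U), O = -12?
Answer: -105404 + 170016*I*sqrt(3) ≈ -1.054e+5 + 2.9448e+5*I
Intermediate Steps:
f(U) = 132*sqrt(U) (f(U) = -(-132)*sqrt(U) = 132*sqrt(U))
(f(O) + 322)**2 = (132*sqrt(-12) + 322)**2 = (132*(2*I*sqrt(3)) + 322)**2 = (264*I*sqrt(3) + 322)**2 = (322 + 264*I*sqrt(3))**2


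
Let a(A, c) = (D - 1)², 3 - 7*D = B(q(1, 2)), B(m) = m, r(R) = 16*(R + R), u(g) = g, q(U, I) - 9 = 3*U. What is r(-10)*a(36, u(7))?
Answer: -81920/49 ≈ -1671.8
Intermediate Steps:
q(U, I) = 9 + 3*U
r(R) = 32*R (r(R) = 16*(2*R) = 32*R)
D = -9/7 (D = 3/7 - (9 + 3*1)/7 = 3/7 - (9 + 3)/7 = 3/7 - ⅐*12 = 3/7 - 12/7 = -9/7 ≈ -1.2857)
a(A, c) = 256/49 (a(A, c) = (-9/7 - 1)² = (-16/7)² = 256/49)
r(-10)*a(36, u(7)) = (32*(-10))*(256/49) = -320*256/49 = -81920/49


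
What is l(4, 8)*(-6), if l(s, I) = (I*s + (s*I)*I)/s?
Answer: -432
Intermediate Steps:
l(s, I) = (I*s + s*I²)/s (l(s, I) = (I*s + (I*s)*I)/s = (I*s + s*I²)/s)
l(4, 8)*(-6) = (8*(1 + 8))*(-6) = (8*9)*(-6) = 72*(-6) = -432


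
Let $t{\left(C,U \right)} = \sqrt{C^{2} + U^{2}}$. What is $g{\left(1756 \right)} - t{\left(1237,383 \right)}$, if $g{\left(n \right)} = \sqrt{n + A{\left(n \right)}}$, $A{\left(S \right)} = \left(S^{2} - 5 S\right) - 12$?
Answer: $- \sqrt{1676858} + 10 \sqrt{30765} \approx 459.06$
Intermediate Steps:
$A{\left(S \right)} = -12 + S^{2} - 5 S$
$g{\left(n \right)} = \sqrt{-12 + n^{2} - 4 n}$ ($g{\left(n \right)} = \sqrt{n - \left(12 - n^{2} + 5 n\right)} = \sqrt{-12 + n^{2} - 4 n}$)
$g{\left(1756 \right)} - t{\left(1237,383 \right)} = \sqrt{-12 + 1756^{2} - 7024} - \sqrt{1237^{2} + 383^{2}} = \sqrt{-12 + 3083536 - 7024} - \sqrt{1530169 + 146689} = \sqrt{3076500} - \sqrt{1676858} = 10 \sqrt{30765} - \sqrt{1676858} = - \sqrt{1676858} + 10 \sqrt{30765}$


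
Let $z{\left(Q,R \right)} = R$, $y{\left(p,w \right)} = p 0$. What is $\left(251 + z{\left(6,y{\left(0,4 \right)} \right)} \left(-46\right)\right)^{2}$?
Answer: $63001$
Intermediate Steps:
$y{\left(p,w \right)} = 0$
$\left(251 + z{\left(6,y{\left(0,4 \right)} \right)} \left(-46\right)\right)^{2} = \left(251 + 0 \left(-46\right)\right)^{2} = \left(251 + 0\right)^{2} = 251^{2} = 63001$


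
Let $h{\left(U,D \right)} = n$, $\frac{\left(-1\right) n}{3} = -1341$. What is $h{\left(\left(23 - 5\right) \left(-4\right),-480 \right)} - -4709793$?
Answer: $4713816$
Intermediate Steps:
$n = 4023$ ($n = \left(-3\right) \left(-1341\right) = 4023$)
$h{\left(U,D \right)} = 4023$
$h{\left(\left(23 - 5\right) \left(-4\right),-480 \right)} - -4709793 = 4023 - -4709793 = 4023 + 4709793 = 4713816$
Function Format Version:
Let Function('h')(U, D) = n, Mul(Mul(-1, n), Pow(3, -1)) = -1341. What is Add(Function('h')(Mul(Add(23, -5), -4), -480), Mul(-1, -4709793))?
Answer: 4713816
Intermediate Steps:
n = 4023 (n = Mul(-3, -1341) = 4023)
Function('h')(U, D) = 4023
Add(Function('h')(Mul(Add(23, -5), -4), -480), Mul(-1, -4709793)) = Add(4023, Mul(-1, -4709793)) = Add(4023, 4709793) = 4713816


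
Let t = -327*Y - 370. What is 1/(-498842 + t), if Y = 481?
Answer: -1/656499 ≈ -1.5232e-6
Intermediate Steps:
t = -157657 (t = -327*481 - 370 = -157287 - 370 = -157657)
1/(-498842 + t) = 1/(-498842 - 157657) = 1/(-656499) = -1/656499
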